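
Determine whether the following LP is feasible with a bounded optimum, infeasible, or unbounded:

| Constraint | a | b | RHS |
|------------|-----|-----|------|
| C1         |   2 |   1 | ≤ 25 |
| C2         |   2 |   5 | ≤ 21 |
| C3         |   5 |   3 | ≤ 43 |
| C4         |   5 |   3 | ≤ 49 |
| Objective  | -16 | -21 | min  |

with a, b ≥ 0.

Feasible with a bounded optimal solution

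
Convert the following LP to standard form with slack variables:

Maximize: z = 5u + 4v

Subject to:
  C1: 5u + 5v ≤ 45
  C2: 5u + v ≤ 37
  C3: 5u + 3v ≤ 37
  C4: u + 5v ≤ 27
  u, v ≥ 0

max z = 5u + 4v

s.t.
  5u + 5v + s1 = 45
  5u + v + s2 = 37
  5u + 3v + s3 = 37
  u + 5v + s4 = 27
  u, v, s1, s2, s3, s4 ≥ 0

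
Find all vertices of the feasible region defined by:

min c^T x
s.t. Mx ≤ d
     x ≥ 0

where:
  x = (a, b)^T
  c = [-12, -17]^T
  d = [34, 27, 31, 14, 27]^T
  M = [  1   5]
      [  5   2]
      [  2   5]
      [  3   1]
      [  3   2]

(0, 0), (4.667, 0), (3, 5), (0, 6.2)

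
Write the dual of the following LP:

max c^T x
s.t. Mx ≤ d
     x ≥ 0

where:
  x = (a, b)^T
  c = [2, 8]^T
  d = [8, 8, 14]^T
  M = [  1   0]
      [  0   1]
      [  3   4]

Primal max cᵀx s.t. Ax ≤ b, x ≥ 0  →  Dual min bᵀy s.t. Aᵀy ≥ c, y ≥ 0.

Minimize: z = 8y1 + 8y2 + 14y3

Subject to:
  y1 + 3y3 ≥ 2
  y2 + 4y3 ≥ 8
  y1, y2, y3 ≥ 0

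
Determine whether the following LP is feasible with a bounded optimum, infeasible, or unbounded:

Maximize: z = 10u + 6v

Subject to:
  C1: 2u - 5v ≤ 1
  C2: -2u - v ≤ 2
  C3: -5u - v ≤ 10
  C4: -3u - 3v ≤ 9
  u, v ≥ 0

Unbounded (objective can increase without bound)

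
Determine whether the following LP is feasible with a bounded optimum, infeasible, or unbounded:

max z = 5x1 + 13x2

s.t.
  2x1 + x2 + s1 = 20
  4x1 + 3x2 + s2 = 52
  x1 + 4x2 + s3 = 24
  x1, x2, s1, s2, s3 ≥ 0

Feasible with a bounded optimal solution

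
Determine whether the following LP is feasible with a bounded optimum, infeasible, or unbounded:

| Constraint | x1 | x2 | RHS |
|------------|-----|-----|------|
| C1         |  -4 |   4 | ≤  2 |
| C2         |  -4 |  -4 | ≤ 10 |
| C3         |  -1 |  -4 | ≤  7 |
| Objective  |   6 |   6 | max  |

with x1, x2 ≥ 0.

Unbounded (objective can increase without bound)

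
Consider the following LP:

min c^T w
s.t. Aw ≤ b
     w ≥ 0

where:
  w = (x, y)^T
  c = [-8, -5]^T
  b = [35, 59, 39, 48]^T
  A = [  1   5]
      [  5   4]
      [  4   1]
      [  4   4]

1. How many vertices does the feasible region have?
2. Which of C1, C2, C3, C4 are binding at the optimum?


1. 5
2. C3, C4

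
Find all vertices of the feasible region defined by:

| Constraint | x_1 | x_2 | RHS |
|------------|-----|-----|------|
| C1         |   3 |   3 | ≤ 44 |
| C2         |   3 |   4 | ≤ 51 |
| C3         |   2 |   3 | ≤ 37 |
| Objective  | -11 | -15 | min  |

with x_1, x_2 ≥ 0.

(0, 0), (14.67, 0), (7.667, 7), (5, 9), (0, 12.33)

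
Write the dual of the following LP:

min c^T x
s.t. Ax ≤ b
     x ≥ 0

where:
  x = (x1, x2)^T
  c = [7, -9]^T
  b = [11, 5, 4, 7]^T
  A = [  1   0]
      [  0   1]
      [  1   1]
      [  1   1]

Primal min cᵀx s.t. Ax ≤ b, x ≥ 0  →  Dual max −bᵀy s.t. Aᵀy ≥ −c, y ≥ 0.

Maximize: z = -11y1 - 5y2 - 4y3 - 7y4

Subject to:
  y1 + y3 + y4 ≥ -7
  y2 + y3 + y4 ≥ 9
  y1, y2, y3, y4 ≥ 0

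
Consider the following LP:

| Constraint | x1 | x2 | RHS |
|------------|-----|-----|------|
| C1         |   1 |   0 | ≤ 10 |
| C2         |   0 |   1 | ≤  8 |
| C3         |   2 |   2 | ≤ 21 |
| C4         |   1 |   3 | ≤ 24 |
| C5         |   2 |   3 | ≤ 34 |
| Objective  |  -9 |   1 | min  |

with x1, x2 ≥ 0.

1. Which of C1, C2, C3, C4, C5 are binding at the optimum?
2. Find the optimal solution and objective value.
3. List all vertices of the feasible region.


1. C1
2. x1 = 10, x2 = 0, z = -90
3. (0, 0), (10, 0), (10, 0.5), (3.75, 6.75), (0, 8)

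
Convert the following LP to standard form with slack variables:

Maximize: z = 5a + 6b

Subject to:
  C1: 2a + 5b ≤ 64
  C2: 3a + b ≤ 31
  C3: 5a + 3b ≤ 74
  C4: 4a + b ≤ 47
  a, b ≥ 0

max z = 5a + 6b

s.t.
  2a + 5b + s1 = 64
  3a + b + s2 = 31
  5a + 3b + s3 = 74
  4a + b + s4 = 47
  a, b, s1, s2, s3, s4 ≥ 0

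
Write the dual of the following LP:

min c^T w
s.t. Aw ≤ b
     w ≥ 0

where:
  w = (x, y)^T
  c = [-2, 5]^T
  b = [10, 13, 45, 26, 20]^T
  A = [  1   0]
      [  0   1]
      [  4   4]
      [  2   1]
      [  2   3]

Primal min cᵀx s.t. Ax ≤ b, x ≥ 0  →  Dual max −bᵀy s.t. Aᵀy ≥ −c, y ≥ 0.

Maximize: z = -10y1 - 13y2 - 45y3 - 26y4 - 20y5

Subject to:
  y1 + 4y3 + 2y4 + 2y5 ≥ 2
  y2 + 4y3 + y4 + 3y5 ≥ -5
  y1, y2, y3, y4, y5 ≥ 0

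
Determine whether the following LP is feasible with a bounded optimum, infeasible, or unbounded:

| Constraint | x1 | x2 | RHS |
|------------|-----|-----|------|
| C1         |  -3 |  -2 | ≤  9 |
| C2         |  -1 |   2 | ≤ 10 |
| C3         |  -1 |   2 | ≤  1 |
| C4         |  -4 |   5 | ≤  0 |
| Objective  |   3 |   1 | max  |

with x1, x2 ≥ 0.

Unbounded (objective can increase without bound)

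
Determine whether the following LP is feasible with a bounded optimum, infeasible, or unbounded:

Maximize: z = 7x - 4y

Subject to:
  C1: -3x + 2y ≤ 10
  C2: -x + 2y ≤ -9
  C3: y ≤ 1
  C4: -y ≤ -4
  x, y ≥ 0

Infeasible (no feasible solution exists)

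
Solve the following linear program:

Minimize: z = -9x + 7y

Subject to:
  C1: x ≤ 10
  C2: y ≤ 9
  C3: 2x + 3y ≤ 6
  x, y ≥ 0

Evaluate the objective at each vertex of the feasible region:
  z(0, 0) = 0
  z(3, 0) = -27  ←
  z(0, 2) = 14
The minimum is at x = 3, y = 0.

x = 3, y = 0, z = -27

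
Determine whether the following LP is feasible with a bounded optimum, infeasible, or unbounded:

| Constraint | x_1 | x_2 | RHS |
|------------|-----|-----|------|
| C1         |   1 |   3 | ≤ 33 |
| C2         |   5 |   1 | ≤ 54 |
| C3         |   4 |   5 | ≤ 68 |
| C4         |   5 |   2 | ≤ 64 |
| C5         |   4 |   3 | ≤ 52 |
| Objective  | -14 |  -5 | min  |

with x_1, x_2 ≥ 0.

Feasible with a bounded optimal solution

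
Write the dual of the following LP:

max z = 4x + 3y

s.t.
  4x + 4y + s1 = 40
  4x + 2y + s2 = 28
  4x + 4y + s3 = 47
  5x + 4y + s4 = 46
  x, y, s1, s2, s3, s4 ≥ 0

Primal max cᵀx s.t. Ax ≤ b, x ≥ 0  →  Dual min bᵀy s.t. Aᵀy ≥ c, y ≥ 0.

Minimize: z = 40y1 + 28y2 + 47y3 + 46y4

Subject to:
  4y1 + 4y2 + 4y3 + 5y4 ≥ 4
  4y1 + 2y2 + 4y3 + 4y4 ≥ 3
  y1, y2, y3, y4 ≥ 0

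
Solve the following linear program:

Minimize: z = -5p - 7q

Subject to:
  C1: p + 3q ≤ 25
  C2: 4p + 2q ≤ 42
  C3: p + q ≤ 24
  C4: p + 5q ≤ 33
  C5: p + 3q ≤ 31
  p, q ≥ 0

Evaluate the objective at each vertex of the feasible region:
  z(0, 0) = 0
  z(10.5, 0) = -52.5
  z(8, 5) = -75  ←
  z(0, 6.6) = -46.2
The minimum is at p = 8, q = 5.

p = 8, q = 5, z = -75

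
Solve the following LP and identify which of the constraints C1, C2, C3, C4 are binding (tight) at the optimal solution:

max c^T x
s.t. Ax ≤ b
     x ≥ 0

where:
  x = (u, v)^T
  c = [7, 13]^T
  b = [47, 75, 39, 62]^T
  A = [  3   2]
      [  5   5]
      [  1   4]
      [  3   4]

At u = 7, v = 8, compute slack b - a·x for each constraint:
  C1: 47 − 37 = 10  (slack)
  C2: 75 − 75 = 0  (binding)
  C3: 39 − 39 = 0  (binding)
  C4: 62 − 53 = 9  (slack)

Optimal: u = 7, v = 8
Binding: C2, C3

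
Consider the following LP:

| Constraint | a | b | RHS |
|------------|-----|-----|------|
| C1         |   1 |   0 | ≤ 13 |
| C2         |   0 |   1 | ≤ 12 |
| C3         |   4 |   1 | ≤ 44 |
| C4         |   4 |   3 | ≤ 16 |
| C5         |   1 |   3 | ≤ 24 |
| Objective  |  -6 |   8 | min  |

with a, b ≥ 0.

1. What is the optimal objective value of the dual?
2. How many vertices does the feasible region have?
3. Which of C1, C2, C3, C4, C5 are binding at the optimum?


1. -24
2. 3
3. C4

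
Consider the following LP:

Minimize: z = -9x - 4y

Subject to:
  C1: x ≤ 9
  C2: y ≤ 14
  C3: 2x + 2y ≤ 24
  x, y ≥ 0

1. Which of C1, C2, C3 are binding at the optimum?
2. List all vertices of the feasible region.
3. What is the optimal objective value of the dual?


1. C1, C3
2. (0, 0), (9, 0), (9, 3), (0, 12)
3. -93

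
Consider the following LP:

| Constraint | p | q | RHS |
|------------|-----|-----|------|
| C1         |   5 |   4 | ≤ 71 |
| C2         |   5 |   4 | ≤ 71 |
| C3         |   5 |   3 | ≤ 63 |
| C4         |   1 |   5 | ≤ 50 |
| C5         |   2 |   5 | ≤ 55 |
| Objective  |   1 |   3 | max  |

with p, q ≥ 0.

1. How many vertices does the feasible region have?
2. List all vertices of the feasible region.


1. 5
2. (0, 0), (12.6, 0), (7.895, 7.842), (5, 9), (0, 10)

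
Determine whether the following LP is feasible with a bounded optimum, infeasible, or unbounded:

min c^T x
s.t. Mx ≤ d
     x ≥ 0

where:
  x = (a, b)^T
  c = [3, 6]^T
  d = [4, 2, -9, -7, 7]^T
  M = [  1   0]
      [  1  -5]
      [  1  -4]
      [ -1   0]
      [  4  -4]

Infeasible (no feasible solution exists)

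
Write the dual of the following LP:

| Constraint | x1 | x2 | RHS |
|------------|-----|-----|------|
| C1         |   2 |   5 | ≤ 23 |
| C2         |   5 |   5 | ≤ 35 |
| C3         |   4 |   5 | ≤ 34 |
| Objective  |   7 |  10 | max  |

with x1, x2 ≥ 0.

Primal max cᵀx s.t. Ax ≤ b, x ≥ 0  →  Dual min bᵀy s.t. Aᵀy ≥ c, y ≥ 0.

Minimize: z = 23y1 + 35y2 + 34y3

Subject to:
  2y1 + 5y2 + 4y3 ≥ 7
  5y1 + 5y2 + 5y3 ≥ 10
  y1, y2, y3 ≥ 0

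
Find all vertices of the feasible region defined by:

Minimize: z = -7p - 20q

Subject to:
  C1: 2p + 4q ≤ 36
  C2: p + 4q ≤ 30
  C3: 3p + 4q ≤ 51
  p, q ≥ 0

(0, 0), (17, 0), (15, 1.5), (6, 6), (0, 7.5)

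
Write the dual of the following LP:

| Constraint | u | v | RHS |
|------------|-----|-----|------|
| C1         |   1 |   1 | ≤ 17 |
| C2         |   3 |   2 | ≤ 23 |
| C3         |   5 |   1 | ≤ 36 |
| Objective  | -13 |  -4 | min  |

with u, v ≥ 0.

Primal min cᵀx s.t. Ax ≤ b, x ≥ 0  →  Dual max −bᵀy s.t. Aᵀy ≥ −c, y ≥ 0.

Maximize: z = -17y1 - 23y2 - 36y3

Subject to:
  y1 + 3y2 + 5y3 ≥ 13
  y1 + 2y2 + y3 ≥ 4
  y1, y2, y3 ≥ 0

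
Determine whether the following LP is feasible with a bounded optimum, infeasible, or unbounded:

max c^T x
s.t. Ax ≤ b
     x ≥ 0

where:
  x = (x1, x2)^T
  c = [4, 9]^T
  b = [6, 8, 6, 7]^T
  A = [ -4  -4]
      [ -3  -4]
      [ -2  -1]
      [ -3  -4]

Unbounded (objective can increase without bound)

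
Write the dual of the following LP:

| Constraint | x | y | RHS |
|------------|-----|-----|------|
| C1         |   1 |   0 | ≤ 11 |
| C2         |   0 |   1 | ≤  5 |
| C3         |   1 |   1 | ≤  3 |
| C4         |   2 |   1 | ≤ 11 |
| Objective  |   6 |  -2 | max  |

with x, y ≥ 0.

Primal max cᵀx s.t. Ax ≤ b, x ≥ 0  →  Dual min bᵀy s.t. Aᵀy ≥ c, y ≥ 0.

Minimize: z = 11y1 + 5y2 + 3y3 + 11y4

Subject to:
  y1 + y3 + 2y4 ≥ 6
  y2 + y3 + y4 ≥ -2
  y1, y2, y3, y4 ≥ 0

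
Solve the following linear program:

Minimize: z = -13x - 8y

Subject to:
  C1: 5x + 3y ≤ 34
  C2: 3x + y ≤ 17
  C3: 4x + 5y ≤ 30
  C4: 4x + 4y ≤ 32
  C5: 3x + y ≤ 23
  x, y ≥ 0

Evaluate the objective at each vertex of the feasible region:
  z(0, 0) = 0
  z(5.667, 0) = -73.67
  z(5, 2) = -81  ←
  z(0, 6) = -48
The minimum is at x = 5, y = 2.

x = 5, y = 2, z = -81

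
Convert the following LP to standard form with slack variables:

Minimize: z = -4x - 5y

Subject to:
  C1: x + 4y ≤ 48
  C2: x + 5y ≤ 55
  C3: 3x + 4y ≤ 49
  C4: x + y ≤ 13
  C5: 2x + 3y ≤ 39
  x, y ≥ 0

min z = -4x - 5y

s.t.
  x + 4y + s1 = 48
  x + 5y + s2 = 55
  3x + 4y + s3 = 49
  x + y + s4 = 13
  2x + 3y + s5 = 39
  x, y, s1, s2, s3, s4, s5 ≥ 0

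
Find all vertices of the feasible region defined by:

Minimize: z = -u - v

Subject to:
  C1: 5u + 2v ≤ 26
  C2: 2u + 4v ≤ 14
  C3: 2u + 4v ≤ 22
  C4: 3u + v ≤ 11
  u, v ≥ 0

(0, 0), (3.667, 0), (3, 2), (0, 3.5)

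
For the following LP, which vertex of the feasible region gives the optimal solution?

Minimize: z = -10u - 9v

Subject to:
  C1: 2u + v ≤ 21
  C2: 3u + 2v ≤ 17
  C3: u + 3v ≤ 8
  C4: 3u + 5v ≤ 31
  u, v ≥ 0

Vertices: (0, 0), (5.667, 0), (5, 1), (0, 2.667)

Evaluate the objective at each vertex of the feasible region:
  z(0, 0) = 0
  z(5.667, 0) = -56.67
  z(5, 1) = -59  ←
  z(0, 2.667) = -24
The minimum is at u = 5, v = 1.

(5, 1)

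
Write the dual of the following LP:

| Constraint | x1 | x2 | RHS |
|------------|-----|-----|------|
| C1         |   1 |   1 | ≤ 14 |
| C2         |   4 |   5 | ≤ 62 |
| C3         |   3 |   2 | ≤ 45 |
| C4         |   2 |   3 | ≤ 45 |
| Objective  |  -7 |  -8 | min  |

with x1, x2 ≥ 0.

Primal min cᵀx s.t. Ax ≤ b, x ≥ 0  →  Dual max −bᵀy s.t. Aᵀy ≥ −c, y ≥ 0.

Maximize: z = -14y1 - 62y2 - 45y3 - 45y4

Subject to:
  y1 + 4y2 + 3y3 + 2y4 ≥ 7
  y1 + 5y2 + 2y3 + 3y4 ≥ 8
  y1, y2, y3, y4 ≥ 0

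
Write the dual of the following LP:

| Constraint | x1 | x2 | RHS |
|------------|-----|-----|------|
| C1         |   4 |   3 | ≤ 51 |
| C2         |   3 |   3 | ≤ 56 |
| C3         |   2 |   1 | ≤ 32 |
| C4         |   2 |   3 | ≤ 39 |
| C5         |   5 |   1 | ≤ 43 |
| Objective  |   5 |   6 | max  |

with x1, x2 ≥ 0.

Primal max cᵀx s.t. Ax ≤ b, x ≥ 0  →  Dual min bᵀy s.t. Aᵀy ≥ c, y ≥ 0.

Minimize: z = 51y1 + 56y2 + 32y3 + 39y4 + 43y5

Subject to:
  4y1 + 3y2 + 2y3 + 2y4 + 5y5 ≥ 5
  3y1 + 3y2 + y3 + 3y4 + y5 ≥ 6
  y1, y2, y3, y4, y5 ≥ 0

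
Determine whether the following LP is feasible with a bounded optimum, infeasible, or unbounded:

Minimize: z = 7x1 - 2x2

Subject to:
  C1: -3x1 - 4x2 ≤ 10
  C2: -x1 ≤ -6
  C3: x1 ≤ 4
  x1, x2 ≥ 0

Infeasible (no feasible solution exists)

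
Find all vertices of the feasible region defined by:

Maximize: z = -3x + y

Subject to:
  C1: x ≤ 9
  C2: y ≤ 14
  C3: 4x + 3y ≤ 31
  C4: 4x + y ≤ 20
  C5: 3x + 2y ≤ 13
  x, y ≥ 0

(0, 0), (4.333, 0), (0, 6.5)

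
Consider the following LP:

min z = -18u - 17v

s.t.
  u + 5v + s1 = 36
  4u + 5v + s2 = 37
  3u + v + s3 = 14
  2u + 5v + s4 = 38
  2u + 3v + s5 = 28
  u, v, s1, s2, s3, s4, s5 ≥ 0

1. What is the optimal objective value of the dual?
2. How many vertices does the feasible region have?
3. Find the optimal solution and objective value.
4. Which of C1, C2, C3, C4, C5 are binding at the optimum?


1. -139
2. 5
3. u = 3, v = 5, z = -139
4. C2, C3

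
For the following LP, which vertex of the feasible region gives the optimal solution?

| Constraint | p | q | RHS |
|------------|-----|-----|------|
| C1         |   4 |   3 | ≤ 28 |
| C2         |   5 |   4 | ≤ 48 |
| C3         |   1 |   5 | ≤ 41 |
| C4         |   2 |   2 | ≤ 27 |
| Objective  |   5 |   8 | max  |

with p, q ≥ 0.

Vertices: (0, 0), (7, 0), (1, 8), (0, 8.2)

Evaluate the objective at each vertex of the feasible region:
  z(0, 0) = 0
  z(7, 0) = 35
  z(1, 8) = 69  ←
  z(0, 8.2) = 65.6
The maximum is at p = 1, q = 8.

(1, 8)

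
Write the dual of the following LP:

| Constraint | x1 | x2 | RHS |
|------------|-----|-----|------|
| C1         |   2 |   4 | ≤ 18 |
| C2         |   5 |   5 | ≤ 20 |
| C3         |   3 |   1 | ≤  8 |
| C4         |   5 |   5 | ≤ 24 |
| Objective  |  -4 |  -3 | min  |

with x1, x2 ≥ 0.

Primal min cᵀx s.t. Ax ≤ b, x ≥ 0  →  Dual max −bᵀy s.t. Aᵀy ≥ −c, y ≥ 0.

Maximize: z = -18y1 - 20y2 - 8y3 - 24y4

Subject to:
  2y1 + 5y2 + 3y3 + 5y4 ≥ 4
  4y1 + 5y2 + y3 + 5y4 ≥ 3
  y1, y2, y3, y4 ≥ 0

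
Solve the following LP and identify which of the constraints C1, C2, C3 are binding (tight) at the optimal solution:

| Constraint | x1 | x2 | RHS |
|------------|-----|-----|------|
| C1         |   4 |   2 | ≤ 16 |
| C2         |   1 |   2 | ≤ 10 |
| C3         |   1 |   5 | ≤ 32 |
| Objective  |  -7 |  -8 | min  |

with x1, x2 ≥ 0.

At x1 = 2, x2 = 4, compute slack b - a·x for each constraint:
  C1: 16 − 16 = 0  (binding)
  C2: 10 − 10 = 0  (binding)
  C3: 32 − 22 = 10  (slack)

Optimal: x1 = 2, x2 = 4
Binding: C1, C2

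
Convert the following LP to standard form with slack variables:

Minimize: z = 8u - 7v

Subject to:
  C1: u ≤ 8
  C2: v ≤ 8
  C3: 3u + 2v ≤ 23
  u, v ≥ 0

min z = 8u - 7v

s.t.
  u + s1 = 8
  v + s2 = 8
  3u + 2v + s3 = 23
  u, v, s1, s2, s3 ≥ 0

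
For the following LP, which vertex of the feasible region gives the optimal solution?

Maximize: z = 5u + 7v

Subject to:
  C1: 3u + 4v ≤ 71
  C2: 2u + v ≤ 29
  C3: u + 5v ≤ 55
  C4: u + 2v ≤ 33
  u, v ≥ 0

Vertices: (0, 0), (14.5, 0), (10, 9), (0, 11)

Evaluate the objective at each vertex of the feasible region:
  z(0, 0) = 0
  z(14.5, 0) = 72.5
  z(10, 9) = 113  ←
  z(0, 11) = 77
The maximum is at u = 10, v = 9.

(10, 9)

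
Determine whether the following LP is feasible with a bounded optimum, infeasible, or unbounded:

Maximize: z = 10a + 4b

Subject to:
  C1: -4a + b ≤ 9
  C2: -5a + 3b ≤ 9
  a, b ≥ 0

Unbounded (objective can increase without bound)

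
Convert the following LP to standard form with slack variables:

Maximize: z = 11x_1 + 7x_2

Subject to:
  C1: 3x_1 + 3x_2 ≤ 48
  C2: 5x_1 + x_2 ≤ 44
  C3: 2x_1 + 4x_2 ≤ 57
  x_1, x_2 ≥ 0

max z = 11x_1 + 7x_2

s.t.
  3x_1 + 3x_2 + s1 = 48
  5x_1 + x_2 + s2 = 44
  2x_1 + 4x_2 + s3 = 57
  x_1, x_2, s1, s2, s3 ≥ 0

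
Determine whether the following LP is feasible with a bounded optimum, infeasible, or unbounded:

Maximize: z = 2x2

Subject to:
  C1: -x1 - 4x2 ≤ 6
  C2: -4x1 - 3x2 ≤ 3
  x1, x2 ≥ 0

Unbounded (objective can increase without bound)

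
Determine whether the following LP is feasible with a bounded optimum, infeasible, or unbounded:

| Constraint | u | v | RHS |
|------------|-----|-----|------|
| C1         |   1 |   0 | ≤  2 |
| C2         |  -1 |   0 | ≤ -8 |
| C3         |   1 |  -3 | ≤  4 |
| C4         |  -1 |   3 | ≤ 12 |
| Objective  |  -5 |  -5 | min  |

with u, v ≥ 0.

Infeasible (no feasible solution exists)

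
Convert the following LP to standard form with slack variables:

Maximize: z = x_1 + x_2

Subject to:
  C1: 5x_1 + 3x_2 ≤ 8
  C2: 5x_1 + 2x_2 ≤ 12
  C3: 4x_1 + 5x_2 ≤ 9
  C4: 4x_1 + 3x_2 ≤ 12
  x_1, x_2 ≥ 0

max z = x_1 + x_2

s.t.
  5x_1 + 3x_2 + s1 = 8
  5x_1 + 2x_2 + s2 = 12
  4x_1 + 5x_2 + s3 = 9
  4x_1 + 3x_2 + s4 = 12
  x_1, x_2, s1, s2, s3, s4 ≥ 0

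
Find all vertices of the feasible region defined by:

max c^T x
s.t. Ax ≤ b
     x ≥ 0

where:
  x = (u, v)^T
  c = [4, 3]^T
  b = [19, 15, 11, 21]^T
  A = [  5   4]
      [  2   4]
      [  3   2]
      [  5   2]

(0, 0), (3.667, 0), (3, 1), (1.333, 3.083), (0, 3.75)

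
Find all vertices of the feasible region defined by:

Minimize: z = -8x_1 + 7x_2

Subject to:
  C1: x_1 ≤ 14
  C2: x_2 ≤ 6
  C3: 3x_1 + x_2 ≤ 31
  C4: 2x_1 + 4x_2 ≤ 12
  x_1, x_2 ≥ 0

(0, 0), (6, 0), (0, 3)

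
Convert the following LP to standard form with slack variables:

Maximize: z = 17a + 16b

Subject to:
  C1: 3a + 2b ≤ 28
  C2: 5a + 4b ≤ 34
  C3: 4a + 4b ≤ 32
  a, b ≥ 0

max z = 17a + 16b

s.t.
  3a + 2b + s1 = 28
  5a + 4b + s2 = 34
  4a + 4b + s3 = 32
  a, b, s1, s2, s3 ≥ 0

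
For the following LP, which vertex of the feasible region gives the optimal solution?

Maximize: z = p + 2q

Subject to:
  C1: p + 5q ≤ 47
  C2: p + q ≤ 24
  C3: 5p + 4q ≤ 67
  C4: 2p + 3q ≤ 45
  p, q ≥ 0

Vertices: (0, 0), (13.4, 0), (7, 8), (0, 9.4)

Evaluate the objective at each vertex of the feasible region:
  z(0, 0) = 0
  z(13.4, 0) = 13.4
  z(7, 8) = 23  ←
  z(0, 9.4) = 18.8
The maximum is at p = 7, q = 8.

(7, 8)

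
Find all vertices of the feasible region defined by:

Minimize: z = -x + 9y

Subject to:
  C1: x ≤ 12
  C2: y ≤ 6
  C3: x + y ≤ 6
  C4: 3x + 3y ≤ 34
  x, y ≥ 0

(0, 0), (6, 0), (0, 6)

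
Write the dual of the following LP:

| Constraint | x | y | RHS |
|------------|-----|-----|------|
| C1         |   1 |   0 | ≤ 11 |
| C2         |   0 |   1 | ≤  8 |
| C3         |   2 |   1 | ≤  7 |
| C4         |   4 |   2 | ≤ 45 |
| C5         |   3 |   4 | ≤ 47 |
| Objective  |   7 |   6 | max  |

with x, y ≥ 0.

Primal max cᵀx s.t. Ax ≤ b, x ≥ 0  →  Dual min bᵀy s.t. Aᵀy ≥ c, y ≥ 0.

Minimize: z = 11y1 + 8y2 + 7y3 + 45y4 + 47y5

Subject to:
  y1 + 2y3 + 4y4 + 3y5 ≥ 7
  y2 + y3 + 2y4 + 4y5 ≥ 6
  y1, y2, y3, y4, y5 ≥ 0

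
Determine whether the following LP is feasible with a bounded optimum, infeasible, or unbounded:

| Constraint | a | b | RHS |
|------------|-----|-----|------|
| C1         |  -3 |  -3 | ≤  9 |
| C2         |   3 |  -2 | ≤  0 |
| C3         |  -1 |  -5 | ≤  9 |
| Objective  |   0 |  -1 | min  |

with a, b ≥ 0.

Unbounded (objective can decrease without bound)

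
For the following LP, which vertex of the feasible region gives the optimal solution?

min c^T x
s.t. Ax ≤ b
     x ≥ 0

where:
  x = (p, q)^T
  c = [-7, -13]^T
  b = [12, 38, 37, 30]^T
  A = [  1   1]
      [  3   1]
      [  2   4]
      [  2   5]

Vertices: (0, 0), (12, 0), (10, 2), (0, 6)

Evaluate the objective at each vertex of the feasible region:
  z(0, 0) = 0
  z(12, 0) = -84
  z(10, 2) = -96  ←
  z(0, 6) = -78
The minimum is at p = 10, q = 2.

(10, 2)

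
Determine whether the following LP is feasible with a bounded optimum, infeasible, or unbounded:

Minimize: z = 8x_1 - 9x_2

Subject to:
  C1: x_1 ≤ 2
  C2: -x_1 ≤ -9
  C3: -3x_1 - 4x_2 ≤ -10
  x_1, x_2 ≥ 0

Infeasible (no feasible solution exists)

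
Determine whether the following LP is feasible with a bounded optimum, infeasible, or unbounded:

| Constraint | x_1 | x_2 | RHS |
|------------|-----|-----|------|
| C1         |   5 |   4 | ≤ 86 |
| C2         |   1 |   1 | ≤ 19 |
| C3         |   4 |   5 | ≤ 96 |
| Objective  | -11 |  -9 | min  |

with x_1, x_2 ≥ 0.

Feasible with a bounded optimal solution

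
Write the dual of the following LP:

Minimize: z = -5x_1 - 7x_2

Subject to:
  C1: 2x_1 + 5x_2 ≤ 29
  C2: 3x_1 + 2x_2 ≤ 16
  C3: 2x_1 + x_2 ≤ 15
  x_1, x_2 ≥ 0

Primal min cᵀx s.t. Ax ≤ b, x ≥ 0  →  Dual max −bᵀy s.t. Aᵀy ≥ −c, y ≥ 0.

Maximize: z = -29y1 - 16y2 - 15y3

Subject to:
  2y1 + 3y2 + 2y3 ≥ 5
  5y1 + 2y2 + y3 ≥ 7
  y1, y2, y3 ≥ 0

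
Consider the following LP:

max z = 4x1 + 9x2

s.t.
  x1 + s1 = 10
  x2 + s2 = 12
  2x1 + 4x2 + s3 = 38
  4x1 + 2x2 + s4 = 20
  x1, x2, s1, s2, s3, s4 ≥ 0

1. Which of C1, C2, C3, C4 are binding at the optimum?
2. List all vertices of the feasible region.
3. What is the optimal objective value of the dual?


1. C3
2. (0, 0), (5, 0), (0.3333, 9.333), (0, 9.5)
3. 85.5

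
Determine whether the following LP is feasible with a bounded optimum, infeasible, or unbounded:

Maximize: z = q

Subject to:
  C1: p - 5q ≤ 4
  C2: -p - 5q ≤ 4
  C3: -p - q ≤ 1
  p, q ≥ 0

Unbounded (objective can increase without bound)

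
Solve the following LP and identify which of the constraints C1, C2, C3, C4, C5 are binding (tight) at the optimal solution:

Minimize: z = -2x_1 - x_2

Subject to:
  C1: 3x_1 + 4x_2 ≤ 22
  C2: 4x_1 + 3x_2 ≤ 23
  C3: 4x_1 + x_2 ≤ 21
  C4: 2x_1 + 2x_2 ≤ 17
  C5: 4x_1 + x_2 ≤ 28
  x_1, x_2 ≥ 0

At x_1 = 5, x_2 = 1, compute slack b - a·x for each constraint:
  C1: 22 − 19 = 3  (slack)
  C2: 23 − 23 = 0  (binding)
  C3: 21 − 21 = 0  (binding)
  C4: 17 − 12 = 5  (slack)
  C5: 28 − 21 = 7  (slack)

Optimal: x_1 = 5, x_2 = 1
Binding: C2, C3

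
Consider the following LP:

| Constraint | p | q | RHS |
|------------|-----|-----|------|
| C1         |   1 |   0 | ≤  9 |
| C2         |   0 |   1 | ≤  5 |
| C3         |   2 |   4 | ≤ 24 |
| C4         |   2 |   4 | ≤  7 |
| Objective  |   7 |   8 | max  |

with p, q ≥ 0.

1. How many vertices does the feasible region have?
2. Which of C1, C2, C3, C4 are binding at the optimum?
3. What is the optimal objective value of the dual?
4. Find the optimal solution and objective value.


1. 3
2. C4
3. 24.5
4. p = 3.5, q = 0, z = 24.5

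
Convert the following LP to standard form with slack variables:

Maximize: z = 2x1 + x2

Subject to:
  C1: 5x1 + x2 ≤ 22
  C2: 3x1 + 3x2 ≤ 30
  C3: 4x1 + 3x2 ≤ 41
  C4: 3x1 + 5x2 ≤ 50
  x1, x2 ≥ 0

max z = 2x1 + x2

s.t.
  5x1 + x2 + s1 = 22
  3x1 + 3x2 + s2 = 30
  4x1 + 3x2 + s3 = 41
  3x1 + 5x2 + s4 = 50
  x1, x2, s1, s2, s3, s4 ≥ 0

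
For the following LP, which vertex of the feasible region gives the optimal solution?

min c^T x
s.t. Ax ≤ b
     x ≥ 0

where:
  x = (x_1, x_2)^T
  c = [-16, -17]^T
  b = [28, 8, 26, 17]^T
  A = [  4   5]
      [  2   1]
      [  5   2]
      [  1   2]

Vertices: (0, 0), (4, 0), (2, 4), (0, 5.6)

Evaluate the objective at each vertex of the feasible region:
  z(0, 0) = 0
  z(4, 0) = -64
  z(2, 4) = -100  ←
  z(0, 5.6) = -95.2
The minimum is at x_1 = 2, x_2 = 4.

(2, 4)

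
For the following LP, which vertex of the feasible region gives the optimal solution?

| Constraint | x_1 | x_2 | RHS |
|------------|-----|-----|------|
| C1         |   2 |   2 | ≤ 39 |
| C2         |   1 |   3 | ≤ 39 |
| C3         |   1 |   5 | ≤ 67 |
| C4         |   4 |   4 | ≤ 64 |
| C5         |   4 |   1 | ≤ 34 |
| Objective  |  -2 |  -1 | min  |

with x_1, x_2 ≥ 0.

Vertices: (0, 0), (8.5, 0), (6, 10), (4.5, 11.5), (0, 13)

Evaluate the objective at each vertex of the feasible region:
  z(0, 0) = 0
  z(8.5, 0) = -17
  z(6, 10) = -22  ←
  z(4.5, 11.5) = -20.5
  z(0, 13) = -13
The minimum is at x_1 = 6, x_2 = 10.

(6, 10)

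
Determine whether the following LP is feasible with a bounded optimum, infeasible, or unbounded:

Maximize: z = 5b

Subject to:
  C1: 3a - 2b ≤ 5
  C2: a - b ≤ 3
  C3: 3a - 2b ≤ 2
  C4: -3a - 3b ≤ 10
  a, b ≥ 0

Unbounded (objective can increase without bound)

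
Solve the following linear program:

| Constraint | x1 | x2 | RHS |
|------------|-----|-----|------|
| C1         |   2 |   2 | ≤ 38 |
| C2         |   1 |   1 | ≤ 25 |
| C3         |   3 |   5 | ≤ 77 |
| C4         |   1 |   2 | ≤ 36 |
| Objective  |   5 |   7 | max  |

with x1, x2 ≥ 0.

Evaluate the objective at each vertex of the feasible region:
  z(0, 0) = 0
  z(19, 0) = 95
  z(9, 10) = 115  ←
  z(0, 15.4) = 107.8
The maximum is at x1 = 9, x2 = 10.

x1 = 9, x2 = 10, z = 115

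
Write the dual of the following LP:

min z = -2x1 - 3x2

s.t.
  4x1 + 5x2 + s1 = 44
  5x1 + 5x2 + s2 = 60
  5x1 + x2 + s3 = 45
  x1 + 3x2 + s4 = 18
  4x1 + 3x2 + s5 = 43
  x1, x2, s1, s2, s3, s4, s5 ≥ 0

Primal min cᵀx s.t. Ax ≤ b, x ≥ 0  →  Dual max −bᵀy s.t. Aᵀy ≥ −c, y ≥ 0.

Maximize: z = -44y1 - 60y2 - 45y3 - 18y4 - 43y5

Subject to:
  4y1 + 5y2 + 5y3 + y4 + 4y5 ≥ 2
  5y1 + 5y2 + y3 + 3y4 + 3y5 ≥ 3
  y1, y2, y3, y4, y5 ≥ 0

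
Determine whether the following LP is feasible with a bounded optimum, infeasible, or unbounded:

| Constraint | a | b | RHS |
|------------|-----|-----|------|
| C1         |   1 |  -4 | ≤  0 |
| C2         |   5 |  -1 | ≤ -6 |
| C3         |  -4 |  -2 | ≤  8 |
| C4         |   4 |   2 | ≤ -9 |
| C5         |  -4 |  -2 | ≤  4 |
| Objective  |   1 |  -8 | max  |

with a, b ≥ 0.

Infeasible (no feasible solution exists)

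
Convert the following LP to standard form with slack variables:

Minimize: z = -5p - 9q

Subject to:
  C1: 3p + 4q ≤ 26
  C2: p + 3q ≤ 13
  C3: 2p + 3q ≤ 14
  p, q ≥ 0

min z = -5p - 9q

s.t.
  3p + 4q + s1 = 26
  p + 3q + s2 = 13
  2p + 3q + s3 = 14
  p, q, s1, s2, s3 ≥ 0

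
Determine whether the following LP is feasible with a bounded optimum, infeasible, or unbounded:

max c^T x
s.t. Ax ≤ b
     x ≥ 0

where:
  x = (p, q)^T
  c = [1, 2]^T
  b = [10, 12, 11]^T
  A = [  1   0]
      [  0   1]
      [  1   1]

Feasible with a bounded optimal solution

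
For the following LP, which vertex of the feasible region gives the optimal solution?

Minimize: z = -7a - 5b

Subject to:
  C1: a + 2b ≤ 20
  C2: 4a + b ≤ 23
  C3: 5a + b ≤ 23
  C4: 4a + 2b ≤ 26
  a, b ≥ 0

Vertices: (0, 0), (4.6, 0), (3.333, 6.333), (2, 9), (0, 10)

Evaluate the objective at each vertex of the feasible region:
  z(0, 0) = 0
  z(4.6, 0) = -32.2
  z(3.333, 6.333) = -55
  z(2, 9) = -59  ←
  z(0, 10) = -50
The minimum is at a = 2, b = 9.

(2, 9)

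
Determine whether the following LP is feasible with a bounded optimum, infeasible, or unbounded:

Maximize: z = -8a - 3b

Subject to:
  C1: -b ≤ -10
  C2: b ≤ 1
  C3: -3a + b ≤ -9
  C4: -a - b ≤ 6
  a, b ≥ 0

Infeasible (no feasible solution exists)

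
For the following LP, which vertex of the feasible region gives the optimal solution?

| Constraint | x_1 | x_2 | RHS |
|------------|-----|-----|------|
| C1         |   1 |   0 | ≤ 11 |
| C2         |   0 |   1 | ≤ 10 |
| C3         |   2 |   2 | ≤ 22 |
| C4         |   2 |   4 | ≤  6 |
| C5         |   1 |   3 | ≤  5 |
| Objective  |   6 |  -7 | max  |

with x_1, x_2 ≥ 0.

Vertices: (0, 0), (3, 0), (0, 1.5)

Evaluate the objective at each vertex of the feasible region:
  z(0, 0) = 0
  z(3, 0) = 18  ←
  z(0, 1.5) = -10.5
The maximum is at x_1 = 3, x_2 = 0.

(3, 0)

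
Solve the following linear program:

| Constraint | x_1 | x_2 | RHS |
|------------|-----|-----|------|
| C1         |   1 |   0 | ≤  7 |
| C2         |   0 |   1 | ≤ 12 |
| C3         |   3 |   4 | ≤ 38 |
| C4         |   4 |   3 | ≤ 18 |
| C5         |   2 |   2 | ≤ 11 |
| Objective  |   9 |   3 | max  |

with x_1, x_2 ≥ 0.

Evaluate the objective at each vertex of the feasible region:
  z(0, 0) = 0
  z(4.5, 0) = 40.5  ←
  z(1.5, 4) = 25.5
  z(0, 5.5) = 16.5
The maximum is at x_1 = 4.5, x_2 = 0.

x_1 = 4.5, x_2 = 0, z = 40.5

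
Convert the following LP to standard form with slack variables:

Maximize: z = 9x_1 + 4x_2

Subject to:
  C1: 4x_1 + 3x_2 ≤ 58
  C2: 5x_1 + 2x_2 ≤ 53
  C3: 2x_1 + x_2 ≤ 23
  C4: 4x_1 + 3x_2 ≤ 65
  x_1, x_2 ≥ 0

max z = 9x_1 + 4x_2

s.t.
  4x_1 + 3x_2 + s1 = 58
  5x_1 + 2x_2 + s2 = 53
  2x_1 + x_2 + s3 = 23
  4x_1 + 3x_2 + s4 = 65
  x_1, x_2, s1, s2, s3, s4 ≥ 0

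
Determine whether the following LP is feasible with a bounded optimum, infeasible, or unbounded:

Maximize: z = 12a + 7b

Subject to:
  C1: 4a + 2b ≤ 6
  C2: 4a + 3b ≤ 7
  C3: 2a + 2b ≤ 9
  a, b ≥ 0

Feasible with a bounded optimal solution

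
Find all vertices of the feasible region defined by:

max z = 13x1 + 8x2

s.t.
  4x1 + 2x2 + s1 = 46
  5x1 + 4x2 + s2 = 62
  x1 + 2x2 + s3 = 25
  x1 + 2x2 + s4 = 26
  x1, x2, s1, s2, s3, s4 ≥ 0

(0, 0), (11.5, 0), (10, 3), (4, 10.5), (0, 12.5)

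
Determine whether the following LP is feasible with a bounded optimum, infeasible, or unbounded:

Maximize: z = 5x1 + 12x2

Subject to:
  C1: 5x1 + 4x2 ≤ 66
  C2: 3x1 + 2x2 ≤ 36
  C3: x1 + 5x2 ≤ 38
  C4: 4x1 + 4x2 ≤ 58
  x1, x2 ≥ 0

Feasible with a bounded optimal solution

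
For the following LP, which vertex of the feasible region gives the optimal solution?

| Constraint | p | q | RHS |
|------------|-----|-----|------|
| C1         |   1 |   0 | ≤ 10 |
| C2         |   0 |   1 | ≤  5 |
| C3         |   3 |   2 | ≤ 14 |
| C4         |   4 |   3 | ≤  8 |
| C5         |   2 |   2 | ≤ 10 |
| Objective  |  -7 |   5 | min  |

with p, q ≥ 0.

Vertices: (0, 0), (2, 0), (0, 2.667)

Evaluate the objective at each vertex of the feasible region:
  z(0, 0) = 0
  z(2, 0) = -14  ←
  z(0, 2.667) = 13.33
The minimum is at p = 2, q = 0.

(2, 0)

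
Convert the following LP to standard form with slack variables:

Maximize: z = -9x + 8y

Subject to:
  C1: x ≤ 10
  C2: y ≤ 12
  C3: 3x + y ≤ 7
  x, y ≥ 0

max z = -9x + 8y

s.t.
  x + s1 = 10
  y + s2 = 12
  3x + y + s3 = 7
  x, y, s1, s2, s3 ≥ 0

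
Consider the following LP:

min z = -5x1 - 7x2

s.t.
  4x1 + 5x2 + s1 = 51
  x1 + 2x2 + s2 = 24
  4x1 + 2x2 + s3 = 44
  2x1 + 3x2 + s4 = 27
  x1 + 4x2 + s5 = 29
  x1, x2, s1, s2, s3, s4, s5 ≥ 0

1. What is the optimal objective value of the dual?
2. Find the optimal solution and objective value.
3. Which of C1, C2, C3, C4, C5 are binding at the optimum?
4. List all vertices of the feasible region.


1. -66
2. x1 = 9, x2 = 3, z = -66
3. C1, C4
4. (0, 0), (11, 0), (9.833, 2.333), (9, 3), (4.2, 6.2), (0, 7.25)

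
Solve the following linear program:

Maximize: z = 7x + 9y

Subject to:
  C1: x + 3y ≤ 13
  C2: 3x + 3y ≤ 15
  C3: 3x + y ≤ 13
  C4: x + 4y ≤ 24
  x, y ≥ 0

Evaluate the objective at each vertex of the feasible region:
  z(0, 0) = 0
  z(4.333, 0) = 30.33
  z(4, 1) = 37
  z(1, 4) = 43  ←
  z(0, 4.333) = 39
The maximum is at x = 1, y = 4.

x = 1, y = 4, z = 43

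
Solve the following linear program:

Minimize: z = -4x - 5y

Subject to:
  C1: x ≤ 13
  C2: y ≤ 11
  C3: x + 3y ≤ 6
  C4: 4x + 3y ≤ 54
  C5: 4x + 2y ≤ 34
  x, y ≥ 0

Evaluate the objective at each vertex of the feasible region:
  z(0, 0) = 0
  z(6, 0) = -24  ←
  z(0, 2) = -10
The minimum is at x = 6, y = 0.

x = 6, y = 0, z = -24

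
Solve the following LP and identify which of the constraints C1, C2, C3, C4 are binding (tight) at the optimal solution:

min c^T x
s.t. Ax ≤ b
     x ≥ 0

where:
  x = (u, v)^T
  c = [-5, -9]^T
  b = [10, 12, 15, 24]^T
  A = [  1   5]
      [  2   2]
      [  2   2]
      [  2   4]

At u = 5, v = 1, compute slack b - a·x for each constraint:
  C1: 10 − 10 = 0  (binding)
  C2: 12 − 12 = 0  (binding)
  C3: 15 − 12 = 3  (slack)
  C4: 24 − 14 = 10  (slack)

Optimal: u = 5, v = 1
Binding: C1, C2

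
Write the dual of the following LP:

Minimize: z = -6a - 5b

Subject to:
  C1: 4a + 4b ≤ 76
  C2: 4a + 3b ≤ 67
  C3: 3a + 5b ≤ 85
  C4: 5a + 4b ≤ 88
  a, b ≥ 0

Primal min cᵀx s.t. Ax ≤ b, x ≥ 0  →  Dual max −bᵀy s.t. Aᵀy ≥ −c, y ≥ 0.

Maximize: z = -76y1 - 67y2 - 85y3 - 88y4

Subject to:
  4y1 + 4y2 + 3y3 + 5y4 ≥ 6
  4y1 + 3y2 + 5y3 + 4y4 ≥ 5
  y1, y2, y3, y4 ≥ 0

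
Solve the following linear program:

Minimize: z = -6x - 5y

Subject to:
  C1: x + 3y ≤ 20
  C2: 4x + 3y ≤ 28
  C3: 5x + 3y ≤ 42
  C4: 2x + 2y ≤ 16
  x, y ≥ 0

Evaluate the objective at each vertex of the feasible region:
  z(0, 0) = 0
  z(7, 0) = -42
  z(4, 4) = -44  ←
  z(2, 6) = -42
  z(0, 6.667) = -33.33
The minimum is at x = 4, y = 4.

x = 4, y = 4, z = -44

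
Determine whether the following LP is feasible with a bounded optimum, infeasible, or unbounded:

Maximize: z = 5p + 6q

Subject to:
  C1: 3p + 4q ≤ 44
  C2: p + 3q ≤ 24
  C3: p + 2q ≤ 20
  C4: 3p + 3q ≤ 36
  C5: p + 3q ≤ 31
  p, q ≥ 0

Feasible with a bounded optimal solution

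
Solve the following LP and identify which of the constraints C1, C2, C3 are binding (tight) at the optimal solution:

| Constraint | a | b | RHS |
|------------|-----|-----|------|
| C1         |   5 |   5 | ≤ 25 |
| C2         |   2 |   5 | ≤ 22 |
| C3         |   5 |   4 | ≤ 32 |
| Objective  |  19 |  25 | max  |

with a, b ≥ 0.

At a = 1, b = 4, compute slack b - a·x for each constraint:
  C1: 25 − 25 = 0  (binding)
  C2: 22 − 22 = 0  (binding)
  C3: 32 − 21 = 11  (slack)

Optimal: a = 1, b = 4
Binding: C1, C2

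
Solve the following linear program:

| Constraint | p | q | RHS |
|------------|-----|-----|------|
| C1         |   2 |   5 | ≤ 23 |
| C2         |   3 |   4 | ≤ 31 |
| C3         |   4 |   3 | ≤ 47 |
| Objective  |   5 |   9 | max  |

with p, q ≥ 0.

Evaluate the objective at each vertex of the feasible region:
  z(0, 0) = 0
  z(10.33, 0) = 51.67
  z(9, 1) = 54  ←
  z(0, 4.6) = 41.4
The maximum is at p = 9, q = 1.

p = 9, q = 1, z = 54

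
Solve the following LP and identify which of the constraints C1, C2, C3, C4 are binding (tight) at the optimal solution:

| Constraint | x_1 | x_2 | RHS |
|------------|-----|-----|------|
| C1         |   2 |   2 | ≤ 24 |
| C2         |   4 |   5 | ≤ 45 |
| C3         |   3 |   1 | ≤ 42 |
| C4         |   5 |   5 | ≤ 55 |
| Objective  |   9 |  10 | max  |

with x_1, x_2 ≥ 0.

At x_1 = 10, x_2 = 1, compute slack b - a·x for each constraint:
  C1: 24 − 22 = 2  (slack)
  C2: 45 − 45 = 0  (binding)
  C3: 42 − 31 = 11  (slack)
  C4: 55 − 55 = 0  (binding)

Optimal: x_1 = 10, x_2 = 1
Binding: C2, C4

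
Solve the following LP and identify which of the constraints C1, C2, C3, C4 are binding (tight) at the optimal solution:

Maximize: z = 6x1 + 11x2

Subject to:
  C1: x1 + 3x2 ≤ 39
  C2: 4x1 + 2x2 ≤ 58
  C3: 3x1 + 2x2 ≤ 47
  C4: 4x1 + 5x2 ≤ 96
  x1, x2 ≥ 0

At x1 = 9, x2 = 10, compute slack b - a·x for each constraint:
  C1: 39 − 39 = 0  (binding)
  C2: 58 − 56 = 2  (slack)
  C3: 47 − 47 = 0  (binding)
  C4: 96 − 86 = 10  (slack)

Optimal: x1 = 9, x2 = 10
Binding: C1, C3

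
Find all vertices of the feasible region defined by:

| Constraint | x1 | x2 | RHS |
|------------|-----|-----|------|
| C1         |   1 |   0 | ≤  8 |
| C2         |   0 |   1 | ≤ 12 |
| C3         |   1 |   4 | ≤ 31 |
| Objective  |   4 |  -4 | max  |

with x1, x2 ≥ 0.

(0, 0), (8, 0), (8, 5.75), (0, 7.75)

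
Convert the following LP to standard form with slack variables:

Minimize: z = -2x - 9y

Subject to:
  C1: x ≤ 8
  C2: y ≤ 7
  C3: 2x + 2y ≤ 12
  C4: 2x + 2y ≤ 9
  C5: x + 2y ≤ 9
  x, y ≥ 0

min z = -2x - 9y

s.t.
  x + s1 = 8
  y + s2 = 7
  2x + 2y + s3 = 12
  2x + 2y + s4 = 9
  x + 2y + s5 = 9
  x, y, s1, s2, s3, s4, s5 ≥ 0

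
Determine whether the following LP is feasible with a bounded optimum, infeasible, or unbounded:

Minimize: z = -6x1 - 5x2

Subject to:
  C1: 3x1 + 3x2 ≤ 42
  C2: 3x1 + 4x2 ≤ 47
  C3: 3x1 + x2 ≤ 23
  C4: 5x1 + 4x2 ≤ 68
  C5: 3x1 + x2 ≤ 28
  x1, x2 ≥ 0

Feasible with a bounded optimal solution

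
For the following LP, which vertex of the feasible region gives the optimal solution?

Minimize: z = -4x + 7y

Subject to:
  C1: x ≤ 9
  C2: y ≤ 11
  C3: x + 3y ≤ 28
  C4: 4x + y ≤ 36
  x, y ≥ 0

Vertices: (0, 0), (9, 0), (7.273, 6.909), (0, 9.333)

Evaluate the objective at each vertex of the feasible region:
  z(0, 0) = 0
  z(9, 0) = -36  ←
  z(7.273, 6.909) = 19.27
  z(0, 9.333) = 65.33
The minimum is at x = 9, y = 0.

(9, 0)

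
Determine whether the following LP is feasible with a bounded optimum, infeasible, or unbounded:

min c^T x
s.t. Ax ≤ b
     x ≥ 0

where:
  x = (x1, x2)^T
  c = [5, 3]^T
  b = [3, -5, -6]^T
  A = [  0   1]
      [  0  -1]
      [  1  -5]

Infeasible (no feasible solution exists)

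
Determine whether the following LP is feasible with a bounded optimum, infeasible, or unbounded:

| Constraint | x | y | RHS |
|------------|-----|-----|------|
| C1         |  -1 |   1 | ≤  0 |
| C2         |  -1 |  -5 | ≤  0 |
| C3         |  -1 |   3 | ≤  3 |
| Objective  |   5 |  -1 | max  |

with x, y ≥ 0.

Unbounded (objective can increase without bound)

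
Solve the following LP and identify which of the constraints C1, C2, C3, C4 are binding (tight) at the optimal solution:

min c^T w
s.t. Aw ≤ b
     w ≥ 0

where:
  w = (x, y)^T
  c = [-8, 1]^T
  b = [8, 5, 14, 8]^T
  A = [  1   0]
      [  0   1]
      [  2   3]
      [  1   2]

At x = 7, y = 0, compute slack b - a·x for each constraint:
  C1: 8 − 7 = 1  (slack)
  C2: 5 − 0 = 5  (slack)
  C3: 14 − 14 = 0  (binding)
  C4: 8 − 7 = 1  (slack)

Optimal: x = 7, y = 0
Binding: C3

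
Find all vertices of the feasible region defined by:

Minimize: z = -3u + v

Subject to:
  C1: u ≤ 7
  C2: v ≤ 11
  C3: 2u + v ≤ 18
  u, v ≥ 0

(0, 0), (7, 0), (7, 4), (3.5, 11), (0, 11)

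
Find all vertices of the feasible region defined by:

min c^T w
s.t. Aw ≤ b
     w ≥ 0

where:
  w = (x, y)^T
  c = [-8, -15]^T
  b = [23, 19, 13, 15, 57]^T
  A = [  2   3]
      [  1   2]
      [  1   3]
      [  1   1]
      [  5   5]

(0, 0), (11.4, 0), (11.2, 0.2), (10, 1), (0, 4.333)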